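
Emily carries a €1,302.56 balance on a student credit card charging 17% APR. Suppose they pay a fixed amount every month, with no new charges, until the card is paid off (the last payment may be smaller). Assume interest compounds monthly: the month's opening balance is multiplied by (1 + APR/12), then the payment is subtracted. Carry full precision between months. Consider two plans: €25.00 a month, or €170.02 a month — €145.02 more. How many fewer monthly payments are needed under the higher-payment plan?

Monthly rate r = 17%/12 = 1.41667% = 0.0141667.
At €25.00/mo: n = ⌈−ln(1 − rB₀/P)/ln(1+r)⌉ = 96 payments (last €6.20); total interest = total paid − €1,302.56 = €1,078.64.
At €170.02/mo: 9 payments (last €28.57); total interest €86.17.
Payments saved = 96 − 9 = 87.

87 fewer payments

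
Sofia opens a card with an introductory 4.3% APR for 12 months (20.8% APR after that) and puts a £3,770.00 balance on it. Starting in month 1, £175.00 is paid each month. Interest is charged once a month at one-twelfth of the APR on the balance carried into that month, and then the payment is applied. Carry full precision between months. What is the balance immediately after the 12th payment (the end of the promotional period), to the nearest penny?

£1,793.46

Promo months 1–12 at r₀ = 4.3%/12 = 0.00358333; months 13+ at r₁ = 20.8%/12 = 0.0173333.
After month 12: iterate B ← B·(1+r₀) − £175.00 for 12 months → £1,793.46.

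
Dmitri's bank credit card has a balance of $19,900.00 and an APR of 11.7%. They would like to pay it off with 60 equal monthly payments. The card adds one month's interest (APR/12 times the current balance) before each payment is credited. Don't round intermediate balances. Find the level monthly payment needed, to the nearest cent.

Monthly rate r = 11.7%/12 = 0.975% = 0.00975.
Level-payment amortization: P = B₀·r / (1 − (1+r)^(−n)) = 19900.00·0.00975 / (1 − 1.00975^(−60)).
Denominator 1 − (1+r)^(−60) = 0.441313356.
P = 194.025 / 0.441313356 ≈ 439.65.

$439.65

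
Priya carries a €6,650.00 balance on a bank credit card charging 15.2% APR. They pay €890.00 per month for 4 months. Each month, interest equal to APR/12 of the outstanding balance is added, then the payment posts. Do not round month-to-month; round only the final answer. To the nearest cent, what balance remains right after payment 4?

Monthly rate r = 15.2%/12 = 1.26667% = 0.0126667.
Each month: B ← B·(1+r) − €890.00.
Month 1: interest €84.23; balance after payment €5,844.23.
Month 2: interest €74.03; balance after payment €5,028.26.
Month 3: interest €63.69; balance after payment €4,201.95.
Month 4: interest €53.22; balance after payment €3,365.18.

€3,365.18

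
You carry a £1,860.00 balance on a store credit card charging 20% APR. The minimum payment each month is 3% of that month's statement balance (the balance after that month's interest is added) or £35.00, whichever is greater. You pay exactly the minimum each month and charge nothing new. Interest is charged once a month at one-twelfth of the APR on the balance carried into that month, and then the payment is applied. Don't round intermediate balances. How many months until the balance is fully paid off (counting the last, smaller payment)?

Monthly rate r = 20%/12 = 1.66667% = 0.0166667.
While 3% of the post-interest balance exceeds £35.00, each month B ← (B·(1+r))·(1 − 0.03), i.e. B shrinks by the factor (1+r)·0.97 = 0.98617.
This holds for months 1–35. Entering month 36 the balance is £1,142.28; 3% of the post-interest balance is now below £35.00, so the flat £35.00 minimum applies from here.
From month 36 a fixed £35.00 at rate r clears £1,142.28 in 48 more payments. Total: 35 + 48 = 83 months.

83 months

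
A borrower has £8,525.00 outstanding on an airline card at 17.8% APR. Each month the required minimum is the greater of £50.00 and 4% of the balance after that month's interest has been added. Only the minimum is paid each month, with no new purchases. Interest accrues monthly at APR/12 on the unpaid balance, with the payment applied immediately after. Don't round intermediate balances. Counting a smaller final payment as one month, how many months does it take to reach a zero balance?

106 months

Monthly rate r = 17.8%/12 = 1.48333% = 0.0148333.
While 4% of the post-interest balance exceeds £50.00, each month B ← (B·(1+r))·(1 − 0.04), i.e. B shrinks by the factor (1+r)·0.96 = 0.97424.
This holds for months 1–75. Entering month 76 the balance is £1,204.04; 4% of the post-interest balance is now below £50.00, so the flat £50.00 minimum applies from here.
From month 76 a fixed £50.00 at rate r clears £1,204.04 in 31 more payments. Total: 75 + 31 = 106 months.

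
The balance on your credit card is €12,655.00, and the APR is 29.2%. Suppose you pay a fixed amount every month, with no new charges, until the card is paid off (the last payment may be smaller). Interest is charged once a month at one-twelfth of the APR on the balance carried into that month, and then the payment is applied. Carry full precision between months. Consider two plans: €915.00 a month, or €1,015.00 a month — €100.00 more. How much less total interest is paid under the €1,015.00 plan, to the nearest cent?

Monthly rate r = 29.2%/12 = 2.43333% = 0.0243333.
At €915.00/mo: n = ⌈−ln(1 − rB₀/P)/ln(1+r)⌉ = 18 payments (last €60.80); total interest = total paid − €12,655.00 = €2,960.80.
At €1,015.00/mo: 16 payments (last €38.27); total interest €2,608.27.
Interest saved = €2,960.80 − €2,608.27 = €352.53.

€352.53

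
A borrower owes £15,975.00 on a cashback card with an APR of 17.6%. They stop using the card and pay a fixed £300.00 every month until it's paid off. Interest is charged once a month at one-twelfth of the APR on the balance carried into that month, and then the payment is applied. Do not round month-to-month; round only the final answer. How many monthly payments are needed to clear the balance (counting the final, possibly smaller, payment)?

Monthly rate r = 17.6%/12 = 1.46667% = 0.0146667.
Recurrence: B ← B·(1+r) − £300.00.
Month 1: interest £234.30; balance after payment £15,909.30.
Month 2: interest £233.34; balance after payment £15,842.64.
Closed form: n = −ln(1 − rB₀/P)/ln(1+r) = −ln(0.219)/ln(1.01467) ≈ 104.304, so the balance reaches zero during payment 105.

105 payments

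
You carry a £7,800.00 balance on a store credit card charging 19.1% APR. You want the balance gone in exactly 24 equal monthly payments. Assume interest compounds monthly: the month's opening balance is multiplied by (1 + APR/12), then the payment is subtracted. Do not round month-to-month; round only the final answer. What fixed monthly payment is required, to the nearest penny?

£393.57

Monthly rate r = 19.1%/12 = 1.59167% = 0.0159167.
Level-payment amortization: P = B₀·r / (1 − (1+r)^(−n)) = 7800.00·0.0159167 / (1 − 1.01592^(−24)).
Denominator 1 − (1+r)^(−24) = 0.315448771.
P = 124.15 / 0.315448771 ≈ 393.57.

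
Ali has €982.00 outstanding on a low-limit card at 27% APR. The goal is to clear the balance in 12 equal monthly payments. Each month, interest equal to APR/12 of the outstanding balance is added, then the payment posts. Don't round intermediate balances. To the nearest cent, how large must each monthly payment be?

€94.29

Monthly rate r = 27%/12 = 2.25% = 0.0225.
Level-payment amortization: P = B₀·r / (1 − (1+r)^(−n)) = 982.00·0.0225 / (1 − 1.0225^(−12)).
Denominator 1 − (1+r)^(−12) = 0.234332523.
P = 22.095 / 0.234332523 ≈ 94.29.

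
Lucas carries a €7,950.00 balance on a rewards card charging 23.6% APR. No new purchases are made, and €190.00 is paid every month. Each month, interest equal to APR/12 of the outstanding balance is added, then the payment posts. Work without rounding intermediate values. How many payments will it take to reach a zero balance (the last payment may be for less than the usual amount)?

89 months

Monthly rate r = 23.6%/12 = 1.96667% = 0.0196667.
Recurrence: B ← B·(1+r) − €190.00.
Month 1: interest €156.35; balance after payment €7,916.35.
Month 2: interest €155.69; balance after payment €7,882.04.
Closed form: n = −ln(1 − rB₀/P)/ln(1+r) = −ln(0.17711)/ln(1.01967) ≈ 88.880, so the balance reaches zero during payment 89.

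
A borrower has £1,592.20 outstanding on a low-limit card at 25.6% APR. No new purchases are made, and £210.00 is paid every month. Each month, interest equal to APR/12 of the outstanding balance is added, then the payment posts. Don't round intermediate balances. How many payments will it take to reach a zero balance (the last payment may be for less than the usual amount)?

9 months

Monthly rate r = 25.6%/12 = 2.13333% = 0.0213333.
Recurrence: B ← B·(1+r) − £210.00.
Month 1: interest £33.97; balance after payment £1,416.17.
Month 2: interest £30.21; balance after payment £1,236.38.
Closed form: n = −ln(1 − rB₀/P)/ln(1+r) = −ln(0.83825)/ln(1.02133) ≈ 8.358, so the balance reaches zero during payment 9.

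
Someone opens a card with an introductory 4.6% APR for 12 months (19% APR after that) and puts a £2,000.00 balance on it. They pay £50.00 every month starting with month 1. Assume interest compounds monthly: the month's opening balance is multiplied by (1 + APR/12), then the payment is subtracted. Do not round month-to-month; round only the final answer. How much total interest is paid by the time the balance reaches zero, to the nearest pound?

Promo months 1–12 at r₀ = 4.6%/12 = 0.00383333; months 13+ at r₁ = 19%/12 = 0.0158333.
After month 12: iterate B ← B·(1+r₀) − £50.00 for 12 months → £1,481.15.
Then at r₁ with £50.00/mo: n₂ = −ln(1 − r₁·B/P)/ln(1+r₁) ≈ 40.30 → 41 more payments.
Total paid = 52·£50.00 + £14.98 = £2,614.98; interest = £2,614.98 − £2,000.00 = £614.98.

£615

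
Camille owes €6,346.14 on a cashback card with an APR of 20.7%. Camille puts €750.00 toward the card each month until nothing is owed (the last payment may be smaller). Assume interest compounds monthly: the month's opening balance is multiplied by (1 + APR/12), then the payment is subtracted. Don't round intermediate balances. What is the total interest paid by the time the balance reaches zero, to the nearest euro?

Monthly rate r = 20.7%/12 = 1.725% = 0.01725.
Payoff takes n = ⌈−ln(1 − rB₀/P)/ln(1+r)⌉ = ⌈9.225⌉ = 10 payments; the last is €170.06.
Total paid = 9·€750.00 + €170.06 = €6,920.06.
Total interest = total paid − principal = €6,920.06 − €6,346.14 = €573.92.

€574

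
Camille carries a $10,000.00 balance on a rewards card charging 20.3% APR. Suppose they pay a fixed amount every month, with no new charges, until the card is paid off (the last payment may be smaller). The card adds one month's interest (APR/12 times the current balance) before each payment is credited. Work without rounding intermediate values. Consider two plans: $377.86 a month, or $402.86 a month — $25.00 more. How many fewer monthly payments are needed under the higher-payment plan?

Monthly rate r = 20.3%/12 = 1.69167% = 0.0169167.
At $377.86/mo: n = ⌈−ln(1 − rB₀/P)/ln(1+r)⌉ = 36 payments (last $147.77); total interest = total paid − $10,000.00 = $3,372.87.
At $402.86/mo: 33 payments (last $187.53); total interest $3,079.05.
Payments saved = 36 − 33 = 3.

3 fewer payments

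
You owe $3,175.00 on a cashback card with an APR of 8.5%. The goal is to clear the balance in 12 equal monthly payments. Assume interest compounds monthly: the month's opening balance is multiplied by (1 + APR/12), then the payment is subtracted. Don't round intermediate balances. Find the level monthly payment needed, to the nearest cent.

$276.92

Monthly rate r = 8.5%/12 = 0.708333% = 0.00708333.
Level-payment amortization: P = B₀·r / (1 − (1+r)^(−n)) = 3175.00·0.00708333 / (1 − 1.00708^(−12)).
Denominator 1 − (1+r)^(−12) = 0.0812124627.
P = 22.4896 / 0.0812124627 ≈ 276.92.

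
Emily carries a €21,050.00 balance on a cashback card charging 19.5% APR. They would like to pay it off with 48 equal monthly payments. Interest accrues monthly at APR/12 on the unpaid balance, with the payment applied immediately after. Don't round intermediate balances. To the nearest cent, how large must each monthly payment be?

€634.96

Monthly rate r = 19.5%/12 = 1.625% = 0.01625.
Level-payment amortization: P = B₀·r / (1 − (1+r)^(−n)) = 21050.00·0.01625 / (1 − 1.01625^(−48)).
Denominator 1 − (1+r)^(−48) = 0.538710906.
P = 342.062 / 0.538710906 ≈ 634.96.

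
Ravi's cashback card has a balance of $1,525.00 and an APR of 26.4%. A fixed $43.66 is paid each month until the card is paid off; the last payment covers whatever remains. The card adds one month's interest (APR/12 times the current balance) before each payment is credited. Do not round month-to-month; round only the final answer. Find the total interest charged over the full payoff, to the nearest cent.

Monthly rate r = 26.4%/12 = 2.2% = 0.022.
Payoff takes n = ⌈−ln(1 − rB₀/P)/ln(1+r)⌉ = ⌈67.225⌉ = 68 payments; the last is $9.89.
Total paid = 67·$43.66 + $9.89 = $2,935.11.
Total interest = total paid − principal = $2,935.11 − $1,525.00 = $1,410.11.

$1,410.11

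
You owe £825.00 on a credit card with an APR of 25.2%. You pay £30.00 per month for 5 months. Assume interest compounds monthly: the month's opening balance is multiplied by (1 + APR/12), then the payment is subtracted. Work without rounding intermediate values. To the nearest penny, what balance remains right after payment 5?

£758.91

Monthly rate r = 25.2%/12 = 2.1% = 0.021.
Each month: B ← B·(1+r) − £30.00.
Month 1: interest £17.32; balance after payment £812.33.
Month 2: interest £17.06; balance after payment £799.38.
Month 3: interest £16.79; balance after payment £786.17.
Month 4: interest £16.51; balance after payment £772.68.
Month 5: interest £16.23; balance after payment £758.91.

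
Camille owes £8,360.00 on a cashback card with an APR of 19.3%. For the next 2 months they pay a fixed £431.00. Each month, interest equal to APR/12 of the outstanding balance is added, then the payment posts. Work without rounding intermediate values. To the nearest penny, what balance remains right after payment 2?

Monthly rate r = 19.3%/12 = 1.60833% = 0.0160833.
Each month: B ← B·(1+r) − £431.00.
Month 1: interest £134.46; balance after payment £8,063.46.
Month 2: interest £129.69; balance after payment £7,762.14.

£7,762.14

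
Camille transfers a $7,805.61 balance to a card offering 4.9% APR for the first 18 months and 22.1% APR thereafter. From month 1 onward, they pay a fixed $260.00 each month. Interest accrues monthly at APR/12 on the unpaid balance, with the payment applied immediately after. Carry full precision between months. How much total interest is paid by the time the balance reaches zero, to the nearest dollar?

Promo months 1–18 at r₀ = 4.9%/12 = 0.00408333; months 19+ at r₁ = 22.1%/12 = 0.0184167.
After month 18: iterate B ← B·(1+r₀) − $260.00 for 18 months → $3,553.65.
Then at r₁ with $260.00/mo: n₂ = −ln(1 − r₁·B/P)/ln(1+r₁) ≈ 15.89 → 16 more payments.
Total paid = 33·$260.00 + $231.56 = $8,811.56; interest = $8,811.56 − $7,805.61 = $1,005.95.

$1,006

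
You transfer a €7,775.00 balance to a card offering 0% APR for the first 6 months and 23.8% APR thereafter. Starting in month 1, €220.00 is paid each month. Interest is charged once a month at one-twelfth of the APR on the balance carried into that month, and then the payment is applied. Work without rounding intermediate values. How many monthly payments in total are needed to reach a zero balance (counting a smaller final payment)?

51 months

Promo months 1–6 at r₀ = 0%/12 = 0; months 7+ at r₁ = 23.8%/12 = 0.0198333.
After month 6 (no interest yet): B = €7,775.00 − 6·€220.00 = €6,455.00.
Then at r₁ with €220.00/mo: n₂ = −ln(1 − r₁·B/P)/ln(1+r₁) ≈ 44.41 → 45 more payments.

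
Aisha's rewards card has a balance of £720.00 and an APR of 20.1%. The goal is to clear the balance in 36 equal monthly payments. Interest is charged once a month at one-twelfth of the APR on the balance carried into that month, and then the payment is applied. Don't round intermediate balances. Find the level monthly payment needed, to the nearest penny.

Monthly rate r = 20.1%/12 = 1.675% = 0.01675.
Level-payment amortization: P = B₀·r / (1 − (1+r)^(−n)) = 720.00·0.01675 / (1 − 1.01675^(−36)).
Denominator 1 − (1+r)^(−36) = 0.450092705.
P = 12.06 / 0.450092705 ≈ 26.79.

£26.79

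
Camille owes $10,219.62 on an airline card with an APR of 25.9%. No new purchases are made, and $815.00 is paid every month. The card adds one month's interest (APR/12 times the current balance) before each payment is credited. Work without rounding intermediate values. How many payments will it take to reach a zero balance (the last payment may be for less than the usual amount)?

15 months

Monthly rate r = 25.9%/12 = 2.15833% = 0.0215833.
Recurrence: B ← B·(1+r) − $815.00.
Month 1: interest $220.57; balance after payment $9,625.19.
Month 2: interest $207.74; balance after payment $9,017.94.
Closed form: n = −ln(1 − rB₀/P)/ln(1+r) = −ln(0.72936)/ln(1.02158) ≈ 14.779, so the balance reaches zero during payment 15.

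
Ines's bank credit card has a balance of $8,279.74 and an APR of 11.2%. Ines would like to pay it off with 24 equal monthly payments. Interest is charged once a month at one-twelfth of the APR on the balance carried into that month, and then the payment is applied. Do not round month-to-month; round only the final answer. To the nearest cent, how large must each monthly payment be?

Monthly rate r = 11.2%/12 = 0.933333% = 0.00933333.
Level-payment amortization: P = B₀·r / (1 − (1+r)^(−n)) = 8279.74·0.00933333 / (1 − 1.00933^(−24)).
Denominator 1 − (1+r)^(−24) = 0.199854046.
P = 77.2776 / 0.199854046 ≈ 386.67.

$386.67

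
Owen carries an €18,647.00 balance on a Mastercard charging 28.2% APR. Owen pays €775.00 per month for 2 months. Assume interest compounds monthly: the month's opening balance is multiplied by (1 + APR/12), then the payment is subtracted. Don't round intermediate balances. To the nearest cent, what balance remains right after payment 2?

€17,965.49

Monthly rate r = 28.2%/12 = 2.35% = 0.0235.
Each month: B ← B·(1+r) − €775.00.
Month 1: interest €438.20; balance after payment €18,310.20.
Month 2: interest €430.29; balance after payment €17,965.49.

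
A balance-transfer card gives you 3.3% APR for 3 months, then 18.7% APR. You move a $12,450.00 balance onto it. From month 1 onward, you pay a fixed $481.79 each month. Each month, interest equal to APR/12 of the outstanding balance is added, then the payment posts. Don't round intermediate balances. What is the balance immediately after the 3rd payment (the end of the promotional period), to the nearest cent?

Promo months 1–3 at r₀ = 3.3%/12 = 0.00275; months 4+ at r₁ = 18.7%/12 = 0.0155833.
After month 3: iterate B ← B·(1+r₀) − $481.79 for 3 months → $11,103.65.

$11,103.65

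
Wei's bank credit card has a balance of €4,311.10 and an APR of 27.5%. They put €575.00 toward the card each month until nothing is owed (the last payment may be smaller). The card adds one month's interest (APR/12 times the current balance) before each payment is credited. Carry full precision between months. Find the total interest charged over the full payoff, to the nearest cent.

Monthly rate r = 27.5%/12 = 2.29167% = 0.0229167.
Payoff takes n = ⌈−ln(1 − rB₀/P)/ln(1+r)⌉ = ⌈8.320⌉ = 9 payments; the last is €185.65.
Total paid = 8·€575.00 + €185.65 = €4,785.65.
Total interest = total paid − principal = €4,785.65 − €4,311.10 = €474.55.

€474.55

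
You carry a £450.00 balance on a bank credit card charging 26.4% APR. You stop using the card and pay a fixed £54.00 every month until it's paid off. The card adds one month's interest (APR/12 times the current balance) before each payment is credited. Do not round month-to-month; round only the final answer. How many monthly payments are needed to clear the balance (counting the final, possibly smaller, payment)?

10 payments

Monthly rate r = 26.4%/12 = 2.2% = 0.022.
Recurrence: B ← B·(1+r) − £54.00.
Month 1: interest £9.90; balance after payment £405.90.
Month 2: interest £8.93; balance after payment £360.83.
Closed form: n = −ln(1 − rB₀/P)/ln(1+r) = −ln(0.81667)/ln(1.022) ≈ 9.307, so the balance reaches zero during payment 10.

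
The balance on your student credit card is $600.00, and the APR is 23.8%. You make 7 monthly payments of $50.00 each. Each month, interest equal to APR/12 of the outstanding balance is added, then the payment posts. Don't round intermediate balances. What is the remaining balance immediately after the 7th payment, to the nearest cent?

Monthly rate r = 23.8%/12 = 1.98333% = 0.0198333.
Each month: B ← B·(1+r) − $50.00.
Month 1: interest $11.90; balance after payment $561.90.
Month 2: interest $11.14; balance after payment $523.04.
Month 3: interest $10.37; balance after payment $483.42.
Month 4: interest $9.59; balance after payment $443.01.
Month 5: interest $8.79; balance after payment $401.79.
Month 6: interest $7.97; balance after payment $359.76.
Month 7: interest $7.14; balance after payment $316.90.

$316.90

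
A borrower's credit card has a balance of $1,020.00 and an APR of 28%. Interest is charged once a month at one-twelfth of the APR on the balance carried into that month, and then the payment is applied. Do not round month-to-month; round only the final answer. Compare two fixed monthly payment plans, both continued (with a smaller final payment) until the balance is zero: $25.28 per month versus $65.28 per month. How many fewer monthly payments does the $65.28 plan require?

104 fewer payments

Monthly rate r = 28%/12 = 2.33333% = 0.0233333.
At $25.28/mo: n = ⌈−ln(1 − rB₀/P)/ln(1+r)⌉ = 124 payments (last $1.04); total interest = total paid − $1,020.00 = $2,090.48.
At $65.28/mo: 20 payments (last $43.28); total interest $263.60.
Payments saved = 124 − 20 = 104.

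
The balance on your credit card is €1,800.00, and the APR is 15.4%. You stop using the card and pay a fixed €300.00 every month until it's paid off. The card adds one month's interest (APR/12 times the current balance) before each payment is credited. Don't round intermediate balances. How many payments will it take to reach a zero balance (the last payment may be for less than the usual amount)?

7 payments

Monthly rate r = 15.4%/12 = 1.28333% = 0.0128333.
Recurrence: B ← B·(1+r) − €300.00.
Month 1: interest €23.10; balance after payment €1,523.10.
Month 2: interest €19.55; balance after payment €1,242.65.
Closed form: n = −ln(1 − rB₀/P)/ln(1+r) = −ln(0.923)/ln(1.01283) ≈ 6.284, so the balance reaches zero during payment 7.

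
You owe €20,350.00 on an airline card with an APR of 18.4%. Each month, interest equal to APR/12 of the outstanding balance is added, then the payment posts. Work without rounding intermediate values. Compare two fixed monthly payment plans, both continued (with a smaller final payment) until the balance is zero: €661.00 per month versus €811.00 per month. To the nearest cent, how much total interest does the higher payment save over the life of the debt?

Monthly rate r = 18.4%/12 = 1.53333% = 0.0153333.
At €661.00/mo: n = ⌈−ln(1 − rB₀/P)/ln(1+r)⌉ = 42 payments (last €646.55); total interest = total paid − €20,350.00 = €7,397.55.
At €811.00/mo: 32 payments (last €746.74); total interest €5,537.74.
Interest saved = €7,397.55 − €5,537.74 = €1,859.81.

€1,859.81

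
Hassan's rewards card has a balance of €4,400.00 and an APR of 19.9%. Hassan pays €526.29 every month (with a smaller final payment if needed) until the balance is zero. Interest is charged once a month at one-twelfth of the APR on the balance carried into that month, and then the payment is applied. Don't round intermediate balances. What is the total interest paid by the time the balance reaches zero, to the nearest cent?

Monthly rate r = 19.9%/12 = 1.65833% = 0.0165833.
Payoff takes n = ⌈−ln(1 − rB₀/P)/ln(1+r)⌉ = ⌈9.074⌉ = 10 payments; the last is €39.36.
Total paid = 9·€526.29 + €39.36 = €4,775.97.
Total interest = total paid − principal = €4,775.97 − €4,400.00 = €375.97.

€375.97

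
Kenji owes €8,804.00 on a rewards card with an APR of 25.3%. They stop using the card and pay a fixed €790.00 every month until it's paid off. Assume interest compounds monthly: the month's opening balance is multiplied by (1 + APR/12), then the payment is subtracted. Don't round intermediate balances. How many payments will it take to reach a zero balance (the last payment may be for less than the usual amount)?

Monthly rate r = 25.3%/12 = 2.10833% = 0.0210833.
Recurrence: B ← B·(1+r) − €790.00.
Month 1: interest €185.62; balance after payment €8,199.62.
Month 2: interest €172.88; balance after payment €7,582.49.
Closed form: n = −ln(1 − rB₀/P)/ln(1+r) = −ln(0.76504)/ln(1.02108) ≈ 12.837, so the balance reaches zero during payment 13.

13 months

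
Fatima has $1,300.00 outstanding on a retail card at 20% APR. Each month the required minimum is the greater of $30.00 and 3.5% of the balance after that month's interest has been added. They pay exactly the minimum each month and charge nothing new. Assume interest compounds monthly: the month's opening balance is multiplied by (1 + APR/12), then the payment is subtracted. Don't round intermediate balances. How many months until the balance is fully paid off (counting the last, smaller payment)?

61 months

Monthly rate r = 20%/12 = 1.66667% = 0.0166667.
While 3.5% of the post-interest balance exceeds $30.00, each month B ← (B·(1+r))·(1 − 0.035), i.e. B shrinks by the factor (1+r)·0.965 = 0.98108.
This holds for months 1–23. Entering month 24 the balance is $837.87; 3.5% of the post-interest balance is now below $30.00, so the flat $30.00 minimum applies from here.
From month 24 a fixed $30.00 at rate r clears $837.87 in 38 more payments. Total: 23 + 38 = 61 months.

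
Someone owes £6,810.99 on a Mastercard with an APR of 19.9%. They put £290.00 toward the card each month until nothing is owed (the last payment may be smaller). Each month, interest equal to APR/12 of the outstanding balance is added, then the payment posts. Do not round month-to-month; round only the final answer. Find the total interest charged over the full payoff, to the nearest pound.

£1,889

Monthly rate r = 19.9%/12 = 1.65833% = 0.0165833.
Payoff takes n = ⌈−ln(1 − rB₀/P)/ln(1+r)⌉ = ⌈30.001⌉ = 31 payments; the last is £0.40.
Total paid = 30·£290.00 + £0.40 = £8,700.40.
Total interest = total paid − principal = £8,700.40 − £6,810.99 = £1,889.41.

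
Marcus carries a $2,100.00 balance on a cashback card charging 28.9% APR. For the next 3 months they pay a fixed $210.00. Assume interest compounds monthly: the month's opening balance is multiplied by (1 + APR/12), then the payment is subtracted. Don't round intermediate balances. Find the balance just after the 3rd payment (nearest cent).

$1,610.11

Monthly rate r = 28.9%/12 = 2.40833% = 0.0240833.
Each month: B ← B·(1+r) − $210.00.
Month 1: interest $50.57; balance after payment $1,940.57.
Month 2: interest $46.74; balance after payment $1,777.31.
Month 3: interest $42.80; balance after payment $1,610.11.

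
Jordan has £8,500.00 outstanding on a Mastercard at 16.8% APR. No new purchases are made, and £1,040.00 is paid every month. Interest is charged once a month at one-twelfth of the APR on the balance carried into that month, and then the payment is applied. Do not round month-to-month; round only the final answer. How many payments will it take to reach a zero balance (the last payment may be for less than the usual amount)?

Monthly rate r = 16.8%/12 = 1.4% = 0.014.
Recurrence: B ← B·(1+r) − £1,040.00.
Month 1: interest £119.00; balance after payment £7,579.00.
Month 2: interest £106.11; balance after payment £6,645.11.
Closed form: n = −ln(1 − rB₀/P)/ln(1+r) = −ln(0.88558)/ln(1.014) ≈ 8.740, so the balance reaches zero during payment 9.

9 payments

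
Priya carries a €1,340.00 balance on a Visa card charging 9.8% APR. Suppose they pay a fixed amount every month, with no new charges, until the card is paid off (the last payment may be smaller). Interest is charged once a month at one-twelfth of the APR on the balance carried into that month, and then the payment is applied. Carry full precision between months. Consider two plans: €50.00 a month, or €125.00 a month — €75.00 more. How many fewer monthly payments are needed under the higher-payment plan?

Monthly rate r = 9.8%/12 = 0.816667% = 0.00816667.
At €50.00/mo: n = ⌈−ln(1 − rB₀/P)/ln(1+r)⌉ = 31 payments (last €18.52); total interest = total paid − €1,340.00 = €178.52.
At €125.00/mo: 12 payments (last €33.14); total interest €68.14.
Payments saved = 31 − 12 = 19.

19 fewer payments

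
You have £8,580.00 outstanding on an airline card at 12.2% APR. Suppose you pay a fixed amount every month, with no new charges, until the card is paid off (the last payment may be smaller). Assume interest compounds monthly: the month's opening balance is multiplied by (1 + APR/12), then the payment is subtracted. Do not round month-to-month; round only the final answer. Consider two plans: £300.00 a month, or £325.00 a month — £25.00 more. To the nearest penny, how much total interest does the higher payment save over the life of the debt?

Monthly rate r = 12.2%/12 = 1.01667% = 0.0101667.
At £300.00/mo: n = ⌈−ln(1 − rB₀/P)/ln(1+r)⌉ = 34 payments (last £289.65); total interest = total paid − £8,580.00 = £1,609.65.
At £325.00/mo: 31 payments (last £291.29); total interest £1,461.29.
Interest saved = £1,609.65 − £1,461.29 = £148.36.

£148.36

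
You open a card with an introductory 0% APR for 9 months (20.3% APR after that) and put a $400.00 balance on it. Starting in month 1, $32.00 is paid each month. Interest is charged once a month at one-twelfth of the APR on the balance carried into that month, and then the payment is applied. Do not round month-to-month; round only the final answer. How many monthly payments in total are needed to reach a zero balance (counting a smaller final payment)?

Promo months 1–9 at r₀ = 0%/12 = 0; months 10+ at r₁ = 20.3%/12 = 0.0169167.
After month 9 (no interest yet): B = $400.00 − 9·$32.00 = $112.00.
Then at r₁ with $32.00/mo: n₂ = −ln(1 − r₁·B/P)/ln(1+r₁) ≈ 3.64 → 4 more payments.

13 payments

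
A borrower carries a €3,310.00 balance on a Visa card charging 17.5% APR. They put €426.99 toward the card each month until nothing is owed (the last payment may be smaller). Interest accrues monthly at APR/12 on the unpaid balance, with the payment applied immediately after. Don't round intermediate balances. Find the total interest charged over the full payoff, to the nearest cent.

Monthly rate r = 17.5%/12 = 1.45833% = 0.0145833.
Payoff takes n = ⌈−ln(1 − rB₀/P)/ln(1+r)⌉ = ⌈8.286⌉ = 9 payments; the last is €122.77.
Total paid = 8·€426.99 + €122.77 = €3,538.69.
Total interest = total paid − principal = €3,538.69 − €3,310.00 = €228.69.

€228.69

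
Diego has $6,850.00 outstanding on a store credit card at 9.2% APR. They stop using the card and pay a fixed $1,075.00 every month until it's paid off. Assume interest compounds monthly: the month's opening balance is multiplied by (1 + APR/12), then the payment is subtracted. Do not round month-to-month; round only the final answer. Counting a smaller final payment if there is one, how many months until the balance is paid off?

Monthly rate r = 9.2%/12 = 0.766667% = 0.00766667.
Recurrence: B ← B·(1+r) − $1,075.00.
Month 1: interest $52.52; balance after payment $5,827.52.
Month 2: interest $44.68; balance after payment $4,797.19.
Closed form: n = −ln(1 − rB₀/P)/ln(1+r) = −ln(0.95115)/ln(1.00767) ≈ 6.558, so the balance reaches zero during payment 7.

7 payments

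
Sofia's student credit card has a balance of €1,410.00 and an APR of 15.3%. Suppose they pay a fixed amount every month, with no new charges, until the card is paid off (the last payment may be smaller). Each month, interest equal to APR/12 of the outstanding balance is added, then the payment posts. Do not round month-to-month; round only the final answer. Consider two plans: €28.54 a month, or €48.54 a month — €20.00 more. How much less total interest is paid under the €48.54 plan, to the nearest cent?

Monthly rate r = 15.3%/12 = 1.275% = 0.01275.
At €28.54/mo: n = ⌈−ln(1 − rB₀/P)/ln(1+r)⌉ = 79 payments (last €13.07); total interest = total paid − €1,410.00 = €829.19.
At €48.54/mo: 37 payments (last €25.04); total interest €362.48.
Interest saved = €829.19 − €362.48 = €466.71.

€466.71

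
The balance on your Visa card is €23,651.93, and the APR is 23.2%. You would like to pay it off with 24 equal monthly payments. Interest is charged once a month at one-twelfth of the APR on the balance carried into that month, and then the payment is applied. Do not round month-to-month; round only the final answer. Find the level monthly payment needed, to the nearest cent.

Monthly rate r = 23.2%/12 = 1.93333% = 0.0193333.
Level-payment amortization: P = B₀·r / (1 − (1+r)^(−n)) = 23651.93·0.0193333 / (1 − 1.01933^(−24)).
Denominator 1 − (1+r)^(−24) = 0.368445888.
P = 457.271 / 0.368445888 ≈ 1241.08.

€1,241.08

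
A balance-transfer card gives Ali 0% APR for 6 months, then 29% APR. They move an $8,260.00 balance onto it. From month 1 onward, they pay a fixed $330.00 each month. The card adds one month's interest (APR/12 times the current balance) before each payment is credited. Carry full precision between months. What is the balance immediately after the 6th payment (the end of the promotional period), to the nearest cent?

$6,280.00

Promo months 1–6 at r₀ = 0%/12 = 0; months 7+ at r₁ = 29%/12 = 0.0241667.
After month 6 (no interest yet): B = $8,260.00 − 6·$330.00 = $6,280.00.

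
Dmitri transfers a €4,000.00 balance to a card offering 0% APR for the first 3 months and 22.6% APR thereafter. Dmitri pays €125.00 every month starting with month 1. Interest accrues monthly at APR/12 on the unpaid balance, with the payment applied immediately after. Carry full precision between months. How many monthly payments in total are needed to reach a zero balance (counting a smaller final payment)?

Promo months 1–3 at r₀ = 0%/12 = 0; months 4+ at r₁ = 22.6%/12 = 0.0188333.
After month 3 (no interest yet): B = €4,000.00 − 3·€125.00 = €3,625.00.
Then at r₁ with €125.00/mo: n₂ = −ln(1 − r₁·B/P)/ln(1+r₁) ≈ 42.34 → 43 more payments.

46 payments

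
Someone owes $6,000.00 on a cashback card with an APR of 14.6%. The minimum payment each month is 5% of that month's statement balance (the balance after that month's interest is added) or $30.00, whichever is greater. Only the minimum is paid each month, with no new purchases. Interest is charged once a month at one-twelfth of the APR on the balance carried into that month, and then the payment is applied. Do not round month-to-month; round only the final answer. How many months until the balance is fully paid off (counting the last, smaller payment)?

82 months

Monthly rate r = 14.6%/12 = 1.21667% = 0.0121667.
While 5% of the post-interest balance exceeds $30.00, each month B ← (B·(1+r))·(1 − 0.05), i.e. B shrinks by the factor (1+r)·0.95 = 0.96156.
This holds for months 1–60. Entering month 61 the balance is $571.07; 5% of the post-interest balance is now below $30.00, so the flat $30.00 minimum applies from here.
From month 61 a fixed $30.00 at rate r clears $571.07 in 22 more payments. Total: 60 + 22 = 82 months.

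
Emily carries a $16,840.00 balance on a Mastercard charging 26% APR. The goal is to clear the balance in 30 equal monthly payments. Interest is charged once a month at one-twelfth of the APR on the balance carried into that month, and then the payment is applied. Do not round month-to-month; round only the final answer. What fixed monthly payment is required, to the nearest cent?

$769.25

Monthly rate r = 26%/12 = 2.16667% = 0.0216667.
Level-payment amortization: P = B₀·r / (1 − (1+r)^(−n)) = 16840.00·0.0216667 / (1 − 1.02167^(−30)).
Denominator 1 − (1+r)^(−30) = 0.474317795.
P = 364.867 / 0.474317795 ≈ 769.25.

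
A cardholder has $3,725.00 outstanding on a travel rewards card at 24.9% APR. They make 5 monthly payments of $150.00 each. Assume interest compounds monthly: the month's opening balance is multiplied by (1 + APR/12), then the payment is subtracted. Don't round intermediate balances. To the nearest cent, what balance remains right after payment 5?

$3,346.07

Monthly rate r = 24.9%/12 = 2.075% = 0.02075.
Each month: B ← B·(1+r) − $150.00.
Month 1: interest $77.29; balance after payment $3,652.29.
Month 2: interest $75.79; balance after payment $3,578.08.
Month 3: interest $74.25; balance after payment $3,502.32.
Month 4: interest $72.67; balance after payment $3,425.00.
Month 5: interest $71.07; balance after payment $3,346.07.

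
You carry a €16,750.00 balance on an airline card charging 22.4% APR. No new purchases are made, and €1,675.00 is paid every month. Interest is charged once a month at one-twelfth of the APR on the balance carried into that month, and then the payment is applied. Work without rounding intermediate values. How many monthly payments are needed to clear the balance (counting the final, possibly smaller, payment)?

12 months

Monthly rate r = 22.4%/12 = 1.86667% = 0.0186667.
Recurrence: B ← B·(1+r) − €1,675.00.
Month 1: interest €312.67; balance after payment €15,387.67.
Month 2: interest €287.24; balance after payment €13,999.90.
Closed form: n = −ln(1 − rB₀/P)/ln(1+r) = −ln(0.81333)/ln(1.01867) ≈ 11.172, so the balance reaches zero during payment 12.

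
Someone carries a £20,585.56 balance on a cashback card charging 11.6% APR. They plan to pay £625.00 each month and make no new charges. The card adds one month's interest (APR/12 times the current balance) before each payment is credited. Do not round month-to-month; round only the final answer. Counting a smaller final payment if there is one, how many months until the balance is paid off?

Monthly rate r = 11.6%/12 = 0.966667% = 0.00966667.
Recurrence: B ← B·(1+r) − £625.00.
Month 1: interest £198.99; balance after payment £20,159.55.
Month 2: interest £194.88; balance after payment £19,729.43.
Closed form: n = −ln(1 − rB₀/P)/ln(1+r) = −ln(0.68161)/ln(1.00967) ≈ 39.843, so the balance reaches zero during payment 40.

40 months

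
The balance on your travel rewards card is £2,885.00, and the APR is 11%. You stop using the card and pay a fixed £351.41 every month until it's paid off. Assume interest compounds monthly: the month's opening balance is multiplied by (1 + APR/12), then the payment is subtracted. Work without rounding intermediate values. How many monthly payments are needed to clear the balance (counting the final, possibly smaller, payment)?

Monthly rate r = 11%/12 = 0.916667% = 0.00916667.
Recurrence: B ← B·(1+r) − £351.41.
Month 1: interest £26.45; balance after payment £2,560.04.
Month 2: interest £23.47; balance after payment £2,232.09.
Closed form: n = −ln(1 − rB₀/P)/ln(1+r) = −ln(0.92474)/ln(1.00917) ≈ 8.574, so the balance reaches zero during payment 9.

9 payments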